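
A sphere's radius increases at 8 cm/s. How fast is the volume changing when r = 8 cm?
2048π cm³/s

V = (4/3)πr³
dV/dt = dV/dr · dr/dt = 4πr² · 8
At r = 8: dV/dt = 2048π cm³/s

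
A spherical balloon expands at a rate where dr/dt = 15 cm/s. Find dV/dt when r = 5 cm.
1500π cm³/s

V = (4/3)πr³
dV/dt = dV/dr · dr/dt = 4πr² · 15
At r = 5: dV/dt = 1500π cm³/s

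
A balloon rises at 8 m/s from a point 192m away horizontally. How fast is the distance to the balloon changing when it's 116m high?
232√3145/3145 ≈ 4.137 m/s

z² = 192² + y²
z = √(192² + 116²) = 4√3145
dz/dt = y/z · dy/dt = 116/(4√3145) · 8 = 232√3145/3145 ≈ 4.137 m/s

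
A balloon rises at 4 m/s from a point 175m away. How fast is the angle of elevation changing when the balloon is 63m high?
0.020235 rad/s

tan(θ) = y/175
sec²(θ) · dθ/dt = (1/175) · dy/dt
dθ/dt = cos²(θ)/175 · 4 = 175/(175² + 63²) · 4
dθ/dt = 0.020235 rad/s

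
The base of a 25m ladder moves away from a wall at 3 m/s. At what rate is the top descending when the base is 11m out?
11√14/28 ≈ 1.47 m/s

x² + y² = 25²
2x·dx/dt + 2y·dy/dt = 0
dy/dt = -x/y · dx/dt = -11/(6√14) · 3 = -11√14/28 m/s
The top is descending at 11√14/28 ≈ 1.47 m/s.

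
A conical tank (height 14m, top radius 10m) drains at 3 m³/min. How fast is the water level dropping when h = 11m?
147/(3025π) ≈ 0.01547 m/min

r/h = 10/14, so r = (5/7)h
V = (1/3)πr²h = (1/3)π((5/7)h)²h = (25/147)πh³
dV/dh = (25/49)πh²
dh/dt = (dV/dt)/(dV/dh) = -3/((25/49)π·11²) = -147/(3025π) m/min
The level is dropping at 147/(3025π) ≈ 0.01547 m/min.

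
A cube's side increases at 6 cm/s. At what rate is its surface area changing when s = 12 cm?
864 cm²/s

A = 6s²
dA/dt = 12s · ds/dt = 12·12·6 = 864 cm²/s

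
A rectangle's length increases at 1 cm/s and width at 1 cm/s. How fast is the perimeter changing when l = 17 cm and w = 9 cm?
4 cm/s

P = 2(l + w)
dP/dt = 2(dl/dt + dw/dt) = 2(1 + 1) = 4 cm/s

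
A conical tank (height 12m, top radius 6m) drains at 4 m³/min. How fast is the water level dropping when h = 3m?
16/(9π) ≈ 0.5659 m/min

r/h = 6/12, so r = (1/2)h
V = (1/3)πr²h = (1/3)π((1/2)h)²h = (1/12)πh³
dV/dh = (1/4)πh²
dh/dt = (dV/dt)/(dV/dh) = -4/((1/4)π·3²) = -16/(9π) m/min
The level is dropping at 16/(9π) ≈ 0.5659 m/min.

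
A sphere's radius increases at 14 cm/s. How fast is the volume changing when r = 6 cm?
2016π cm³/s

V = (4/3)πr³
dV/dt = dV/dr · dr/dt = 4πr² · 14
At r = 6: dV/dt = 2016π cm³/s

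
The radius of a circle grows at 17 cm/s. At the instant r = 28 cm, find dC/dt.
34π cm/s

C = 2πr
dC/dt = 2π · dr/dt = 2π · 17 = 34π cm/s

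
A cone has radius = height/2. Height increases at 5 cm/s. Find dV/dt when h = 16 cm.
320π cm³/s

V = (1/3)π(h/2)²h = πh³/12
dV/dt = πh²/4 · 5
At h = 16: dV/dt = 320π cm³/s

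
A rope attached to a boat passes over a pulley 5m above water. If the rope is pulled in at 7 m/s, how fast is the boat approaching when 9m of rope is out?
9√14/4 ≈ 8.419 m/s

rope² = x² + 5²
x = √(9² - 5²) = 2√14
dx/dt = (rope/x) · d(rope)/dt = (9/(2√14)) · (-7) = -9√14/4 m/s
The boat approaches at 9√14/4 ≈ 8.419 m/s.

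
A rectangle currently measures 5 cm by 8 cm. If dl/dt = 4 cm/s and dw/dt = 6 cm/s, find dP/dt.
20 cm/s

P = 2(l + w)
dP/dt = 2(dl/dt + dw/dt) = 2(4 + 6) = 20 cm/s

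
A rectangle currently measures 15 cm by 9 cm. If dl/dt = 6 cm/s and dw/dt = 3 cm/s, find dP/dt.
18 cm/s

P = 2(l + w)
dP/dt = 2(dl/dt + dw/dt) = 2(6 + 3) = 18 cm/s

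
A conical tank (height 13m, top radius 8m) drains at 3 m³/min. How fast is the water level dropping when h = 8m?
507/(4096π) ≈ 0.0394 m/min

r/h = 8/13, so r = (8/13)h
V = (1/3)πr²h = (1/3)π((8/13)h)²h = (64/507)πh³
dV/dh = (64/169)πh²
dh/dt = (dV/dt)/(dV/dh) = -3/((64/169)π·8²) = -507/(4096π) m/min
The level is dropping at 507/(4096π) ≈ 0.0394 m/min.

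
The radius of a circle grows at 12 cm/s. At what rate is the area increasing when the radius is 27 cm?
648π cm²/s

A = πr²
dA/dt = 2πr · dr/dt = 2π(27)(12) = 648π cm²/s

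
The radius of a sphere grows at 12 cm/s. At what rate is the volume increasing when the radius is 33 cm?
52272π cm³/s

V = (4/3)πr³
dV/dt = dV/dr · dr/dt = 4πr² · 12
At r = 33: dV/dt = 52272π cm³/s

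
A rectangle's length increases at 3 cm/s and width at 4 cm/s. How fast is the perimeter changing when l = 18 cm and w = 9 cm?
14 cm/s

P = 2(l + w)
dP/dt = 2(dl/dt + dw/dt) = 2(3 + 4) = 14 cm/s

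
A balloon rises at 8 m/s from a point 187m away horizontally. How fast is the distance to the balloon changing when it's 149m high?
596√57170/28585 ≈ 4.985 m/s

z² = 187² + y²
z = √(187² + 149²) = √57170
dz/dt = y/z · dy/dt = 149/√57170 · 8 = 596√57170/28585 ≈ 4.985 m/s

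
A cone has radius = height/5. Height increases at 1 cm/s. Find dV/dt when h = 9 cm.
81π/25 cm³/s

V = (1/3)π(h/5)²h = πh³/75
dV/dt = πh²/25 · 1
At h = 9: dV/dt = 81π/25 cm³/s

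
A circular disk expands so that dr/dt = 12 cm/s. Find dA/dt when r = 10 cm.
240π cm²/s

A = πr²
dA/dt = 2πr · dr/dt = 2π(10)(12) = 240π cm²/s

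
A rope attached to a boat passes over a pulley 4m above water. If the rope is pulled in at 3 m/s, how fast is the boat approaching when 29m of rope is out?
29√33/55 ≈ 3.029 m/s

rope² = x² + 4²
x = √(29² - 4²) = 5√33
dx/dt = (rope/x) · d(rope)/dt = (29/(5√33)) · (-3) = -29√33/55 m/s
The boat approaches at 29√33/55 ≈ 3.029 m/s.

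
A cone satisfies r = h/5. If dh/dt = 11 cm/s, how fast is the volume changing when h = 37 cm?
15059π/25 cm³/s

V = (1/3)π(h/5)²h = πh³/75
dV/dt = πh²/25 · 11
At h = 37: dV/dt = 15059π/25 cm³/s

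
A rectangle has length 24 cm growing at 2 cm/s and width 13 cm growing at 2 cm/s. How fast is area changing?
74 cm²/s

A = lw
dA/dt = w·dl/dt + l·dw/dt = 13·2 + 24·2 = 74 cm²/s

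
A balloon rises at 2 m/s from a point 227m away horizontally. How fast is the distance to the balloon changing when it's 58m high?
116√54893/54893 ≈ 0.4951 m/s

z² = 227² + y²
z = √(227² + 58²) = √54893
dz/dt = y/z · dy/dt = 58/√54893 · 2 = 116√54893/54893 ≈ 0.4951 m/s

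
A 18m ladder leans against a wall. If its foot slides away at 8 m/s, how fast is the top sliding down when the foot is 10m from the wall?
10√14/7 ≈ 5.345 m/s

x² + y² = 18²
2x·dx/dt + 2y·dy/dt = 0
dy/dt = -x/y · dx/dt = -10/(4√14) · 8 = -10√14/7 m/s
The top is descending at 10√14/7 ≈ 5.345 m/s.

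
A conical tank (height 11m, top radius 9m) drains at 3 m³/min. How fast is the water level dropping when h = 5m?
121/(675π) ≈ 0.05706 m/min

r/h = 9/11, so r = (9/11)h
V = (1/3)πr²h = (1/3)π((9/11)h)²h = (27/121)πh³
dV/dh = (81/121)πh²
dh/dt = (dV/dt)/(dV/dh) = -3/((81/121)π·5²) = -121/(675π) m/min
The level is dropping at 121/(675π) ≈ 0.05706 m/min.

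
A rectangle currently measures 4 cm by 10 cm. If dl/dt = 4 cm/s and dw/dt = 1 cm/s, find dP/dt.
10 cm/s

P = 2(l + w)
dP/dt = 2(dl/dt + dw/dt) = 2(4 + 1) = 10 cm/s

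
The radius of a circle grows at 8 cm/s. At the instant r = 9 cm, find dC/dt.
16π cm/s

C = 2πr
dC/dt = 2π · dr/dt = 2π · 8 = 16π cm/s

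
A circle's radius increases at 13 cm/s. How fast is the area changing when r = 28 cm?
728π cm²/s

A = πr²
dA/dt = 2πr · dr/dt = 2π(28)(13) = 728π cm²/s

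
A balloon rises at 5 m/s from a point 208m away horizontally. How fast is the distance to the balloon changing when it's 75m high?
375√48889/48889 ≈ 1.696 m/s

z² = 208² + y²
z = √(208² + 75²) = √48889
dz/dt = y/z · dy/dt = 75/√48889 · 5 = 375√48889/48889 ≈ 1.696 m/s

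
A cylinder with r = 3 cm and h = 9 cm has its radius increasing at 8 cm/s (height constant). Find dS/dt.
240π cm²/s

S = 2πrh + 2πr² (lateral + bases)
dS/dt = (2πh + 4πr)·dr/dt = (2π·9 + 4π·3)·8
= 240π cm²/s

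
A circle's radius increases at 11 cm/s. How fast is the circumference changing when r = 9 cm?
22π cm/s

C = 2πr
dC/dt = 2π · dr/dt = 2π · 11 = 22π cm/s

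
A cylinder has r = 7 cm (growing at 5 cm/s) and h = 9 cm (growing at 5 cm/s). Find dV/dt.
875π cm³/s

V = πr²h
dV/dt = 2πrh·dr/dt + πr²·dh/dt
= 2π(7)(9)(5) + π(7)²(5)
= 875π cm³/s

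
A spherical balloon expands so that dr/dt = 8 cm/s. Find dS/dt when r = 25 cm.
1600π cm²/s

S = 4πr²
dS/dt = dS/dr · dr/dt = 8πr · 8
At r = 25: dS/dt = 1600π cm²/s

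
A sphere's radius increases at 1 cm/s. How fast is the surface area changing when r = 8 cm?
64π cm²/s

S = 4πr²
dS/dt = dS/dr · dr/dt = 8πr · 1
At r = 8: dS/dt = 64π cm²/s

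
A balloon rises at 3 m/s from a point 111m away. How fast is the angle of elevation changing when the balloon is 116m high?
0.012918 rad/s

tan(θ) = y/111
sec²(θ) · dθ/dt = (1/111) · dy/dt
dθ/dt = cos²(θ)/111 · 3 = 111/(111² + 116²) · 3
dθ/dt = 0.012918 rad/s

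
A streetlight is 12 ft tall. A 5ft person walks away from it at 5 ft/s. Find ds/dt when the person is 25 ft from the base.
25/7 ft/s

By similar triangles: 12/(x+s) = 5/s
Solving: s = 5x/7
ds/dt = 5/7 · dx/dt = 5/7 · 5 = 25/7 ft/s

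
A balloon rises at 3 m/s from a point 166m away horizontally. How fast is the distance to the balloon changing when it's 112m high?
168√401/2005 ≈ 1.678 m/s

z² = 166² + y²
z = √(166² + 112²) = 10√401
dz/dt = y/z · dy/dt = 112/(10√401) · 3 = 168√401/2005 ≈ 1.678 m/s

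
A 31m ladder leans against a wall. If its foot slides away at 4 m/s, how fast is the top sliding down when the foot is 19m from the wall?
19√6/15 ≈ 3.103 m/s

x² + y² = 31²
2x·dx/dt + 2y·dy/dt = 0
dy/dt = -x/y · dx/dt = -19/(10√6) · 4 = -19√6/15 m/s
The top is descending at 19√6/15 ≈ 3.103 m/s.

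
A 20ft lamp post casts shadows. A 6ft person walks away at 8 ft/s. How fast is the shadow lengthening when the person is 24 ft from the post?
24/7 ft/s

By similar triangles: 20/(x+s) = 6/s
Solving: s = 6x/14
ds/dt = 6/14 · dx/dt = 3/7 · 8 = 24/7 ft/s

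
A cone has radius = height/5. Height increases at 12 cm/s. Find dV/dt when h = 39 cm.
18252π/25 cm³/s

V = (1/3)π(h/5)²h = πh³/75
dV/dt = πh²/25 · 12
At h = 39: dV/dt = 18252π/25 cm³/s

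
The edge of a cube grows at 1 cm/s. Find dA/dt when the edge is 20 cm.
240 cm²/s

A = 6s²
dA/dt = 12s · ds/dt = 12·20·1 = 240 cm²/s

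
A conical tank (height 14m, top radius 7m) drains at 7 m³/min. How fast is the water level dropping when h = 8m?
7/(16π) ≈ 0.1393 m/min

r/h = 7/14, so r = (1/2)h
V = (1/3)πr²h = (1/3)π((1/2)h)²h = (1/12)πh³
dV/dh = (1/4)πh²
dh/dt = (dV/dt)/(dV/dh) = -7/((1/4)π·8²) = -7/(16π) m/min
The level is dropping at 7/(16π) ≈ 0.1393 m/min.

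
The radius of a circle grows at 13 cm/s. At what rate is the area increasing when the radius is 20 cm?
520π cm²/s

A = πr²
dA/dt = 2πr · dr/dt = 2π(20)(13) = 520π cm²/s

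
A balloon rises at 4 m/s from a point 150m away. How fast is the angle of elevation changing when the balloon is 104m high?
0.018009 rad/s

tan(θ) = y/150
sec²(θ) · dθ/dt = (1/150) · dy/dt
dθ/dt = cos²(θ)/150 · 4 = 150/(150² + 104²) · 4
dθ/dt = 0.018009 rad/s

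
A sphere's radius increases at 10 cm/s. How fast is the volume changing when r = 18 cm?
12960π cm³/s

V = (4/3)πr³
dV/dt = dV/dr · dr/dt = 4πr² · 10
At r = 18: dV/dt = 12960π cm³/s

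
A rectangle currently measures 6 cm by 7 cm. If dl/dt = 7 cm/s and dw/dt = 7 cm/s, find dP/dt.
28 cm/s

P = 2(l + w)
dP/dt = 2(dl/dt + dw/dt) = 2(7 + 7) = 28 cm/s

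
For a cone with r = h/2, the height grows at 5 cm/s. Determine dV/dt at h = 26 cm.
845π cm³/s

V = (1/3)π(h/2)²h = πh³/12
dV/dt = πh²/4 · 5
At h = 26: dV/dt = 845π cm³/s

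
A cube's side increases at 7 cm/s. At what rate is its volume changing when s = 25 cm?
13125 cm³/s

V = s³
dV/dt = 3s² · ds/dt = 3·25²·7 = 13125 cm³/s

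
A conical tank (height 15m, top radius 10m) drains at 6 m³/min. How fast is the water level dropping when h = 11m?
27/(242π) ≈ 0.03551 m/min

r/h = 10/15, so r = (2/3)h
V = (1/3)πr²h = (1/3)π((2/3)h)²h = (4/27)πh³
dV/dh = (4/9)πh²
dh/dt = (dV/dt)/(dV/dh) = -6/((4/9)π·11²) = -27/(242π) m/min
The level is dropping at 27/(242π) ≈ 0.03551 m/min.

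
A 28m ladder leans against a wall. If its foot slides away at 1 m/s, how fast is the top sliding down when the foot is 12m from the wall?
3√10/20 ≈ 0.4743 m/s

x² + y² = 28²
2x·dx/dt + 2y·dy/dt = 0
dy/dt = -x/y · dx/dt = -12/(8√10) · 1 = -3√10/20 m/s
The top is descending at 3√10/20 ≈ 0.4743 m/s.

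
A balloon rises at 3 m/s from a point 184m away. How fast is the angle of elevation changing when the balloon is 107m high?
0.012184 rad/s

tan(θ) = y/184
sec²(θ) · dθ/dt = (1/184) · dy/dt
dθ/dt = cos²(θ)/184 · 3 = 184/(184² + 107²) · 3
dθ/dt = 0.012184 rad/s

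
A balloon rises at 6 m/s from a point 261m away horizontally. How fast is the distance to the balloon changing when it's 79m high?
237√74362/37181 ≈ 1.738 m/s

z² = 261² + y²
z = √(261² + 79²) = √74362
dz/dt = y/z · dy/dt = 79/√74362 · 6 = 237√74362/37181 ≈ 1.738 m/s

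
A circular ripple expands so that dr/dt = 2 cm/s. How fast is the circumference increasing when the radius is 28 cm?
4π cm/s

C = 2πr
dC/dt = 2π · dr/dt = 2π · 2 = 4π cm/s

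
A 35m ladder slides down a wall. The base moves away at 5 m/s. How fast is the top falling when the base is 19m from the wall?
95√6/72 ≈ 3.232 m/s

x² + y² = 35²
2x·dx/dt + 2y·dy/dt = 0
dy/dt = -x/y · dx/dt = -19/(12√6) · 5 = -95√6/72 m/s
The top is descending at 95√6/72 ≈ 3.232 m/s.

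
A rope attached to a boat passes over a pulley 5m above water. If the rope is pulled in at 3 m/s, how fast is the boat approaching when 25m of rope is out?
5√6/4 ≈ 3.062 m/s

rope² = x² + 5²
x = √(25² - 5²) = 10√6
dx/dt = (rope/x) · d(rope)/dt = (25/(10√6)) · (-3) = -5√6/4 m/s
The boat approaches at 5√6/4 ≈ 3.062 m/s.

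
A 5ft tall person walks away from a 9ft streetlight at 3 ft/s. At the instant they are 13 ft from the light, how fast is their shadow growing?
15/4 ft/s

By similar triangles: 9/(x+s) = 5/s
Solving: s = 5x/4
ds/dt = 5/4 · dx/dt = 5/4 · 3 = 15/4 ft/s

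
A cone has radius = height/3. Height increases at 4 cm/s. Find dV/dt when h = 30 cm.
400π cm³/s

V = (1/3)π(h/3)²h = πh³/27
dV/dt = πh²/9 · 4
At h = 30: dV/dt = 400π cm³/s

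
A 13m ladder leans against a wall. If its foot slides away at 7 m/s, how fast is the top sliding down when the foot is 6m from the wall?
6√133/19 ≈ 3.642 m/s

x² + y² = 13²
2x·dx/dt + 2y·dy/dt = 0
dy/dt = -x/y · dx/dt = -6/√133 · 7 = -6√133/19 m/s
The top is descending at 6√133/19 ≈ 3.642 m/s.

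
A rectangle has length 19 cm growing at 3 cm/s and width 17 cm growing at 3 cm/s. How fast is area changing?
108 cm²/s

A = lw
dA/dt = w·dl/dt + l·dw/dt = 17·3 + 19·3 = 108 cm²/s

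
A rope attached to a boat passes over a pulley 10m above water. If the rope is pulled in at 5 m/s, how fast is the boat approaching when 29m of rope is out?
145√741/741 ≈ 5.327 m/s

rope² = x² + 10²
x = √(29² - 10²) = √741
dx/dt = (rope/x) · d(rope)/dt = (29/√741) · (-5) = -145√741/741 m/s
The boat approaches at 145√741/741 ≈ 5.327 m/s.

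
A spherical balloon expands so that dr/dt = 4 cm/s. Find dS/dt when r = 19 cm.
608π cm²/s

S = 4πr²
dS/dt = dS/dr · dr/dt = 8πr · 4
At r = 19: dS/dt = 608π cm²/s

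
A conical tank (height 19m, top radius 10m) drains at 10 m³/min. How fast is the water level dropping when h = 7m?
361/(490π) ≈ 0.2345 m/min

r/h = 10/19, so r = (10/19)h
V = (1/3)πr²h = (1/3)π((10/19)h)²h = (100/1083)πh³
dV/dh = (100/361)πh²
dh/dt = (dV/dt)/(dV/dh) = -10/((100/361)π·7²) = -361/(490π) m/min
The level is dropping at 361/(490π) ≈ 0.2345 m/min.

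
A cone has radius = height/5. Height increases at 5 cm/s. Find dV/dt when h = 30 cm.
180π cm³/s

V = (1/3)π(h/5)²h = πh³/75
dV/dt = πh²/25 · 5
At h = 30: dV/dt = 180π cm³/s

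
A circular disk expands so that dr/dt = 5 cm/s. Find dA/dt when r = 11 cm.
110π cm²/s

A = πr²
dA/dt = 2πr · dr/dt = 2π(11)(5) = 110π cm²/s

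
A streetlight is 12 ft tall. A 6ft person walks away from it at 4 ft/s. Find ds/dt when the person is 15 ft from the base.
4 ft/s

By similar triangles: 12/(x+s) = 6/s
Solving: s = 6x/6
ds/dt = 6/6 · dx/dt = 1 · 4 = 4 ft/s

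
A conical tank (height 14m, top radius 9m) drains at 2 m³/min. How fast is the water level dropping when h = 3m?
392/(729π) ≈ 0.1712 m/min

r/h = 9/14, so r = (9/14)h
V = (1/3)πr²h = (1/3)π((9/14)h)²h = (27/196)πh³
dV/dh = (81/196)πh²
dh/dt = (dV/dt)/(dV/dh) = -2/((81/196)π·3²) = -392/(729π) m/min
The level is dropping at 392/(729π) ≈ 0.1712 m/min.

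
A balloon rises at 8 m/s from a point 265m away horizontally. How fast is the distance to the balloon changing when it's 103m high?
412√80834/40417 ≈ 2.898 m/s

z² = 265² + y²
z = √(265² + 103²) = √80834
dz/dt = y/z · dy/dt = 103/√80834 · 8 = 412√80834/40417 ≈ 2.898 m/s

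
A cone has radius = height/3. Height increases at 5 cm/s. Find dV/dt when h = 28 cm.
3920π/9 cm³/s

V = (1/3)π(h/3)²h = πh³/27
dV/dt = πh²/9 · 5
At h = 28: dV/dt = 3920π/9 cm³/s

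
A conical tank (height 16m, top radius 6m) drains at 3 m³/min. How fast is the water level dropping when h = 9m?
64/(243π) ≈ 0.08383 m/min

r/h = 6/16, so r = (3/8)h
V = (1/3)πr²h = (1/3)π((3/8)h)²h = (3/64)πh³
dV/dh = (9/64)πh²
dh/dt = (dV/dt)/(dV/dh) = -3/((9/64)π·9²) = -64/(243π) m/min
The level is dropping at 64/(243π) ≈ 0.08383 m/min.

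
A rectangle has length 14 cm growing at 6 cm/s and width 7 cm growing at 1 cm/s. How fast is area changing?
56 cm²/s

A = lw
dA/dt = w·dl/dt + l·dw/dt = 7·6 + 14·1 = 56 cm²/s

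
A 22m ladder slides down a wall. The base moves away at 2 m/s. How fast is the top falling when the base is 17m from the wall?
34√195/195 ≈ 2.435 m/s

x² + y² = 22²
2x·dx/dt + 2y·dy/dt = 0
dy/dt = -x/y · dx/dt = -17/√195 · 2 = -34√195/195 m/s
The top is descending at 34√195/195 ≈ 2.435 m/s.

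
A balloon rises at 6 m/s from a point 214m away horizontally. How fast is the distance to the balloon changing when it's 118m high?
177√14930/7465 ≈ 2.897 m/s

z² = 214² + y²
z = √(214² + 118²) = 2√14930
dz/dt = y/z · dy/dt = 118/(2√14930) · 6 = 177√14930/7465 ≈ 2.897 m/s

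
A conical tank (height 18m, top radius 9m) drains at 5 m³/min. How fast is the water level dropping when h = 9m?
20/(81π) ≈ 0.0786 m/min

r/h = 9/18, so r = (1/2)h
V = (1/3)πr²h = (1/3)π((1/2)h)²h = (1/12)πh³
dV/dh = (1/4)πh²
dh/dt = (dV/dt)/(dV/dh) = -5/((1/4)π·9²) = -20/(81π) m/min
The level is dropping at 20/(81π) ≈ 0.0786 m/min.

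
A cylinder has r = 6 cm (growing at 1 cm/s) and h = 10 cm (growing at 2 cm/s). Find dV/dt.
192π cm³/s

V = πr²h
dV/dt = 2πrh·dr/dt + πr²·dh/dt
= 2π(6)(10)(1) + π(6)²(2)
= 192π cm³/s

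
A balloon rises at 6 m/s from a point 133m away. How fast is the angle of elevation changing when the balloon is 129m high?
0.023245 rad/s

tan(θ) = y/133
sec²(θ) · dθ/dt = (1/133) · dy/dt
dθ/dt = cos²(θ)/133 · 6 = 133/(133² + 129²) · 6
dθ/dt = 0.023245 rad/s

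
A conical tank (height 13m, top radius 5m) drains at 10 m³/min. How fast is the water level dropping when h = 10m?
169/(250π) ≈ 0.2152 m/min

r/h = 5/13, so r = (5/13)h
V = (1/3)πr²h = (1/3)π((5/13)h)²h = (25/507)πh³
dV/dh = (25/169)πh²
dh/dt = (dV/dt)/(dV/dh) = -10/((25/169)π·10²) = -169/(250π) m/min
The level is dropping at 169/(250π) ≈ 0.2152 m/min.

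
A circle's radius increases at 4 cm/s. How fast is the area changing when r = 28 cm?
224π cm²/s

A = πr²
dA/dt = 2πr · dr/dt = 2π(28)(4) = 224π cm²/s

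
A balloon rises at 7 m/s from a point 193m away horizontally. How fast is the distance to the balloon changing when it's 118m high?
826√51173/51173 ≈ 3.651 m/s

z² = 193² + y²
z = √(193² + 118²) = √51173
dz/dt = y/z · dy/dt = 118/√51173 · 7 = 826√51173/51173 ≈ 3.651 m/s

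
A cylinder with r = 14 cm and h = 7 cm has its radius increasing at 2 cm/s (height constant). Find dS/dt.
140π cm²/s

S = 2πrh + 2πr² (lateral + bases)
dS/dt = (2πh + 4πr)·dr/dt = (2π·7 + 4π·14)·2
= 140π cm²/s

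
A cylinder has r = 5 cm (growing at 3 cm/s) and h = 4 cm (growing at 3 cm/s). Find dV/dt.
195π cm³/s

V = πr²h
dV/dt = 2πrh·dr/dt + πr²·dh/dt
= 2π(5)(4)(3) + π(5)²(3)
= 195π cm³/s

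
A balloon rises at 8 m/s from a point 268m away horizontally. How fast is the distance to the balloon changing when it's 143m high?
1144√92273/92273 ≈ 3.766 m/s

z² = 268² + y²
z = √(268² + 143²) = √92273
dz/dt = y/z · dy/dt = 143/√92273 · 8 = 1144√92273/92273 ≈ 3.766 m/s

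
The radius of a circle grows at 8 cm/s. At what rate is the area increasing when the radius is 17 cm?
272π cm²/s

A = πr²
dA/dt = 2πr · dr/dt = 2π(17)(8) = 272π cm²/s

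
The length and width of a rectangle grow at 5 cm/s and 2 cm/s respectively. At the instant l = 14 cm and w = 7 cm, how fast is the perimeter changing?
14 cm/s

P = 2(l + w)
dP/dt = 2(dl/dt + dw/dt) = 2(5 + 2) = 14 cm/s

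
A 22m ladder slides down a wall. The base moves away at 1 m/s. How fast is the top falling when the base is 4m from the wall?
2√13/39 ≈ 0.1849 m/s

x² + y² = 22²
2x·dx/dt + 2y·dy/dt = 0
dy/dt = -x/y · dx/dt = -4/(6√13) · 1 = -2√13/39 m/s
The top is descending at 2√13/39 ≈ 0.1849 m/s.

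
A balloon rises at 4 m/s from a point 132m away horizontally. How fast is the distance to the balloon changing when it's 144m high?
48√265/265 ≈ 2.949 m/s

z² = 132² + y²
z = √(132² + 144²) = 12√265
dz/dt = y/z · dy/dt = 144/(12√265) · 4 = 48√265/265 ≈ 2.949 m/s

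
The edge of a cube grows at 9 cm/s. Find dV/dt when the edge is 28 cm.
21168 cm³/s

V = s³
dV/dt = 3s² · ds/dt = 3·28²·9 = 21168 cm³/s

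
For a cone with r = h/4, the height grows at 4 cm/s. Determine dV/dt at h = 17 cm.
289π/4 cm³/s

V = (1/3)π(h/4)²h = πh³/48
dV/dt = πh²/16 · 4
At h = 17: dV/dt = 289π/4 cm³/s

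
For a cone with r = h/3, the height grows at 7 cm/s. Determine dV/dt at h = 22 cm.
3388π/9 cm³/s

V = (1/3)π(h/3)²h = πh³/27
dV/dt = πh²/9 · 7
At h = 22: dV/dt = 3388π/9 cm³/s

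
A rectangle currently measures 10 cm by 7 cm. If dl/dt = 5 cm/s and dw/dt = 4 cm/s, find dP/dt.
18 cm/s

P = 2(l + w)
dP/dt = 2(dl/dt + dw/dt) = 2(5 + 4) = 18 cm/s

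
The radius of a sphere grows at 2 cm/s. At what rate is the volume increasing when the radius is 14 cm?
1568π cm³/s

V = (4/3)πr³
dV/dt = dV/dr · dr/dt = 4πr² · 2
At r = 14: dV/dt = 1568π cm³/s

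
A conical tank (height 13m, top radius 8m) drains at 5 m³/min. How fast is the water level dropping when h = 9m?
845/(5184π) ≈ 0.05189 m/min

r/h = 8/13, so r = (8/13)h
V = (1/3)πr²h = (1/3)π((8/13)h)²h = (64/507)πh³
dV/dh = (64/169)πh²
dh/dt = (dV/dt)/(dV/dh) = -5/((64/169)π·9²) = -845/(5184π) m/min
The level is dropping at 845/(5184π) ≈ 0.05189 m/min.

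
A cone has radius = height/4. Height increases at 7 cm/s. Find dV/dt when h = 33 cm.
7623π/16 cm³/s

V = (1/3)π(h/4)²h = πh³/48
dV/dt = πh²/16 · 7
At h = 33: dV/dt = 7623π/16 cm³/s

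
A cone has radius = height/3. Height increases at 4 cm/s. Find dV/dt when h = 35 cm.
4900π/9 cm³/s

V = (1/3)π(h/3)²h = πh³/27
dV/dt = πh²/9 · 4
At h = 35: dV/dt = 4900π/9 cm³/s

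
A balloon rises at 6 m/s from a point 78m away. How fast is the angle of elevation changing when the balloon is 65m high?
0.045397 rad/s

tan(θ) = y/78
sec²(θ) · dθ/dt = (1/78) · dy/dt
dθ/dt = cos²(θ)/78 · 6 = 78/(78² + 65²) · 6
dθ/dt = 0.045397 rad/s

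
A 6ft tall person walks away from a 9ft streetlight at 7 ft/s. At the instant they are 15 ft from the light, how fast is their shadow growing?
14 ft/s

By similar triangles: 9/(x+s) = 6/s
Solving: s = 6x/3
ds/dt = 6/3 · dx/dt = 2 · 7 = 14 ft/s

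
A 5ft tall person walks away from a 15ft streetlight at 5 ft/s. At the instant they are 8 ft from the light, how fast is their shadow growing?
5/2 ft/s

By similar triangles: 15/(x+s) = 5/s
Solving: s = 5x/10
ds/dt = 5/10 · dx/dt = 1/2 · 5 = 5/2 ft/s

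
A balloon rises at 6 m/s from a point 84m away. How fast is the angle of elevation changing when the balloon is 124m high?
0.022468 rad/s

tan(θ) = y/84
sec²(θ) · dθ/dt = (1/84) · dy/dt
dθ/dt = cos²(θ)/84 · 6 = 84/(84² + 124²) · 6
dθ/dt = 0.022468 rad/s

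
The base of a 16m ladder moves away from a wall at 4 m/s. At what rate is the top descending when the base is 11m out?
44√15/45 ≈ 3.787 m/s

x² + y² = 16²
2x·dx/dt + 2y·dy/dt = 0
dy/dt = -x/y · dx/dt = -11/(3√15) · 4 = -44√15/45 m/s
The top is descending at 44√15/45 ≈ 3.787 m/s.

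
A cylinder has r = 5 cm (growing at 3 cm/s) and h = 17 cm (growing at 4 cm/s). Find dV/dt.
610π cm³/s

V = πr²h
dV/dt = 2πrh·dr/dt + πr²·dh/dt
= 2π(5)(17)(3) + π(5)²(4)
= 610π cm³/s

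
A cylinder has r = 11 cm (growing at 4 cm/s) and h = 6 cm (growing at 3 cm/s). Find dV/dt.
891π cm³/s

V = πr²h
dV/dt = 2πrh·dr/dt + πr²·dh/dt
= 2π(11)(6)(4) + π(11)²(3)
= 891π cm³/s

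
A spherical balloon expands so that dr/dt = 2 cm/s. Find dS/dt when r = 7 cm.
112π cm²/s

S = 4πr²
dS/dt = dS/dr · dr/dt = 8πr · 2
At r = 7: dS/dt = 112π cm²/s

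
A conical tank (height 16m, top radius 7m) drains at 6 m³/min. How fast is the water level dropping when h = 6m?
128/(147π) ≈ 0.2772 m/min

r/h = 7/16, so r = (7/16)h
V = (1/3)πr²h = (1/3)π((7/16)h)²h = (49/768)πh³
dV/dh = (49/256)πh²
dh/dt = (dV/dt)/(dV/dh) = -6/((49/256)π·6²) = -128/(147π) m/min
The level is dropping at 128/(147π) ≈ 0.2772 m/min.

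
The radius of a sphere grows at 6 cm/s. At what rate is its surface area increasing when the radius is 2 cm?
96π cm²/s

S = 4πr²
dS/dt = dS/dr · dr/dt = 8πr · 6
At r = 2: dS/dt = 96π cm²/s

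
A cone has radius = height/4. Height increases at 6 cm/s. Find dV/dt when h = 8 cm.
24π cm³/s

V = (1/3)π(h/4)²h = πh³/48
dV/dt = πh²/16 · 6
At h = 8: dV/dt = 24π cm³/s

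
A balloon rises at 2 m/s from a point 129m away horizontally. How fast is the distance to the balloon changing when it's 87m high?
29√2690/1345 ≈ 1.118 m/s

z² = 129² + y²
z = √(129² + 87²) = 3√2690
dz/dt = y/z · dy/dt = 87/(3√2690) · 2 = 29√2690/1345 ≈ 1.118 m/s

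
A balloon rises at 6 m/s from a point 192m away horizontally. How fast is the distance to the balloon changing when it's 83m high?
498√43753/43753 ≈ 2.381 m/s

z² = 192² + y²
z = √(192² + 83²) = √43753
dz/dt = y/z · dy/dt = 83/√43753 · 6 = 498√43753/43753 ≈ 2.381 m/s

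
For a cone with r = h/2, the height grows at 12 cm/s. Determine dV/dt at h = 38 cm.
4332π cm³/s

V = (1/3)π(h/2)²h = πh³/12
dV/dt = πh²/4 · 12
At h = 38: dV/dt = 4332π cm³/s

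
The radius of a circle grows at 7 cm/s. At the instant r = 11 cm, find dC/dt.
14π cm/s

C = 2πr
dC/dt = 2π · dr/dt = 2π · 7 = 14π cm/s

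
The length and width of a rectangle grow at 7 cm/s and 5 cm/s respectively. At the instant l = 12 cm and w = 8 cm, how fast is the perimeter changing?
24 cm/s

P = 2(l + w)
dP/dt = 2(dl/dt + dw/dt) = 2(7 + 5) = 24 cm/s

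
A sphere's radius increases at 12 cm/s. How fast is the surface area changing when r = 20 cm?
1920π cm²/s

S = 4πr²
dS/dt = dS/dr · dr/dt = 8πr · 12
At r = 20: dS/dt = 1920π cm²/s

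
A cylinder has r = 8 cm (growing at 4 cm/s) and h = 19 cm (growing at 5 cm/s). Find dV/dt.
1536π cm³/s

V = πr²h
dV/dt = 2πrh·dr/dt + πr²·dh/dt
= 2π(8)(19)(4) + π(8)²(5)
= 1536π cm³/s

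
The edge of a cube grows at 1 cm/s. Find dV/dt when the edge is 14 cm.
588 cm³/s

V = s³
dV/dt = 3s² · ds/dt = 3·14²·1 = 588 cm³/s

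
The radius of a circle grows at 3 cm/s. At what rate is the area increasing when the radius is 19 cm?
114π cm²/s

A = πr²
dA/dt = 2πr · dr/dt = 2π(19)(3) = 114π cm²/s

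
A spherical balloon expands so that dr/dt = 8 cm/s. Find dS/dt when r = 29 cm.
1856π cm²/s

S = 4πr²
dS/dt = dS/dr · dr/dt = 8πr · 8
At r = 29: dS/dt = 1856π cm²/s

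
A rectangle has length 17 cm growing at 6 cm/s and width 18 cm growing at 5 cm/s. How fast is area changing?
193 cm²/s

A = lw
dA/dt = w·dl/dt + l·dw/dt = 18·6 + 17·5 = 193 cm²/s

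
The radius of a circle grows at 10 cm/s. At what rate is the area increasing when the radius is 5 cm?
100π cm²/s

A = πr²
dA/dt = 2πr · dr/dt = 2π(5)(10) = 100π cm²/s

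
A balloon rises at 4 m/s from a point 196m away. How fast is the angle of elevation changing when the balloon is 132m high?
0.01404 rad/s

tan(θ) = y/196
sec²(θ) · dθ/dt = (1/196) · dy/dt
dθ/dt = cos²(θ)/196 · 4 = 196/(196² + 132²) · 4
dθ/dt = 0.01404 rad/s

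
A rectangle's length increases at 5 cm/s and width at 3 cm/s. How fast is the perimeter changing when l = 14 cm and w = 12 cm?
16 cm/s

P = 2(l + w)
dP/dt = 2(dl/dt + dw/dt) = 2(5 + 3) = 16 cm/s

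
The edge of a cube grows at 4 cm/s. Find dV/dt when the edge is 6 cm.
432 cm³/s

V = s³
dV/dt = 3s² · ds/dt = 3·6²·4 = 432 cm³/s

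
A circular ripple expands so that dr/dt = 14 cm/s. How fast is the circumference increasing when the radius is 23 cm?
28π cm/s

C = 2πr
dC/dt = 2π · dr/dt = 2π · 14 = 28π cm/s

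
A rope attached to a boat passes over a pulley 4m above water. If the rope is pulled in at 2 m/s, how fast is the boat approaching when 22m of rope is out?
22√13/39 ≈ 2.034 m/s

rope² = x² + 4²
x = √(22² - 4²) = 6√13
dx/dt = (rope/x) · d(rope)/dt = (22/(6√13)) · (-2) = -22√13/39 m/s
The boat approaches at 22√13/39 ≈ 2.034 m/s.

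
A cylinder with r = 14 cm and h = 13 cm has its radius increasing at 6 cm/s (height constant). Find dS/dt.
492π cm²/s

S = 2πrh + 2πr² (lateral + bases)
dS/dt = (2πh + 4πr)·dr/dt = (2π·13 + 4π·14)·6
= 492π cm²/s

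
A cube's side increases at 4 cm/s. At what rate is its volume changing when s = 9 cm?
972 cm³/s

V = s³
dV/dt = 3s² · ds/dt = 3·9²·4 = 972 cm³/s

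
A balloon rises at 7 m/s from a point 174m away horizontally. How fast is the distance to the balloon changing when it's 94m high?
329√9778/9778 ≈ 3.327 m/s

z² = 174² + y²
z = √(174² + 94²) = 2√9778
dz/dt = y/z · dy/dt = 94/(2√9778) · 7 = 329√9778/9778 ≈ 3.327 m/s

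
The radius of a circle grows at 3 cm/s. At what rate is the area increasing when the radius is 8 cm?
48π cm²/s

A = πr²
dA/dt = 2πr · dr/dt = 2π(8)(3) = 48π cm²/s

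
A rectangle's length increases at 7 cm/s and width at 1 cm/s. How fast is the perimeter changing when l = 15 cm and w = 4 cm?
16 cm/s

P = 2(l + w)
dP/dt = 2(dl/dt + dw/dt) = 2(7 + 1) = 16 cm/s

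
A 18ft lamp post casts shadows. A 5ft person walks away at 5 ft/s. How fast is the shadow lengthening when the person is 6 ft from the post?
25/13 ft/s

By similar triangles: 18/(x+s) = 5/s
Solving: s = 5x/13
ds/dt = 5/13 · dx/dt = 5/13 · 5 = 25/13 ft/s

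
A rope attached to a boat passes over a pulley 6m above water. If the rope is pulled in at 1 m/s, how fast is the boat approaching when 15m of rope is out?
5√21/21 ≈ 1.091 m/s

rope² = x² + 6²
x = √(15² - 6²) = 3√21
dx/dt = (rope/x) · d(rope)/dt = (15/(3√21)) · (-1) = -5√21/21 m/s
The boat approaches at 5√21/21 ≈ 1.091 m/s.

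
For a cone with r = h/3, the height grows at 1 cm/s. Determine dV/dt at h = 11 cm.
121π/9 cm³/s

V = (1/3)π(h/3)²h = πh³/27
dV/dt = πh²/9 · 1
At h = 11: dV/dt = 121π/9 cm³/s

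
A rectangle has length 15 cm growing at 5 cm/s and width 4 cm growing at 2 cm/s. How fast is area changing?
50 cm²/s

A = lw
dA/dt = w·dl/dt + l·dw/dt = 4·5 + 15·2 = 50 cm²/s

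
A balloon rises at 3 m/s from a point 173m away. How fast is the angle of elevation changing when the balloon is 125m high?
0.011393 rad/s

tan(θ) = y/173
sec²(θ) · dθ/dt = (1/173) · dy/dt
dθ/dt = cos²(θ)/173 · 3 = 173/(173² + 125²) · 3
dθ/dt = 0.011393 rad/s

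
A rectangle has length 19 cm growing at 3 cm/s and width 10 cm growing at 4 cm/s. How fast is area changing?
106 cm²/s

A = lw
dA/dt = w·dl/dt + l·dw/dt = 10·3 + 19·4 = 106 cm²/s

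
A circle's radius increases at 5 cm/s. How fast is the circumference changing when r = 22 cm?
10π cm/s

C = 2πr
dC/dt = 2π · dr/dt = 2π · 5 = 10π cm/s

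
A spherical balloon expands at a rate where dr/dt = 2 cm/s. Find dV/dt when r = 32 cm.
8192π cm³/s

V = (4/3)πr³
dV/dt = dV/dr · dr/dt = 4πr² · 2
At r = 32: dV/dt = 8192π cm³/s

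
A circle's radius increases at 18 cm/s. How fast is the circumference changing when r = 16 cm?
36π cm/s

C = 2πr
dC/dt = 2π · dr/dt = 2π · 18 = 36π cm/s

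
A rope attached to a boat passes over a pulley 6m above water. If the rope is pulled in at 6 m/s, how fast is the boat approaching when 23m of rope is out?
138√493/493 ≈ 6.215 m/s

rope² = x² + 6²
x = √(23² - 6²) = √493
dx/dt = (rope/x) · d(rope)/dt = (23/√493) · (-6) = -138√493/493 m/s
The boat approaches at 138√493/493 ≈ 6.215 m/s.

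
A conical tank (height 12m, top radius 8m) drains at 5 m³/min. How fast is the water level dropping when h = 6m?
5/(16π) ≈ 0.09947 m/min

r/h = 8/12, so r = (2/3)h
V = (1/3)πr²h = (1/3)π((2/3)h)²h = (4/27)πh³
dV/dh = (4/9)πh²
dh/dt = (dV/dt)/(dV/dh) = -5/((4/9)π·6²) = -5/(16π) m/min
The level is dropping at 5/(16π) ≈ 0.09947 m/min.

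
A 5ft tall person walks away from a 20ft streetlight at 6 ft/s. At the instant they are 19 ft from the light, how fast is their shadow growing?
2 ft/s

By similar triangles: 20/(x+s) = 5/s
Solving: s = 5x/15
ds/dt = 5/15 · dx/dt = 1/3 · 6 = 2 ft/s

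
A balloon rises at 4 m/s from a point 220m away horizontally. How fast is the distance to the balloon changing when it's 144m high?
144√4321/4321 ≈ 2.191 m/s

z² = 220² + y²
z = √(220² + 144²) = 4√4321
dz/dt = y/z · dy/dt = 144/(4√4321) · 4 = 144√4321/4321 ≈ 2.191 m/s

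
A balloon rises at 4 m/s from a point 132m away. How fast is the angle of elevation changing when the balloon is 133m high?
0.015037 rad/s

tan(θ) = y/132
sec²(θ) · dθ/dt = (1/132) · dy/dt
dθ/dt = cos²(θ)/132 · 4 = 132/(132² + 133²) · 4
dθ/dt = 0.015037 rad/s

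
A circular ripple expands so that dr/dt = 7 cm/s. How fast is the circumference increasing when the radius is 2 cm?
14π cm/s

C = 2πr
dC/dt = 2π · dr/dt = 2π · 7 = 14π cm/s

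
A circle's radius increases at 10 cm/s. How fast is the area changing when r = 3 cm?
60π cm²/s

A = πr²
dA/dt = 2πr · dr/dt = 2π(3)(10) = 60π cm²/s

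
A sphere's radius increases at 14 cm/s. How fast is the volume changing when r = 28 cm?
43904π cm³/s

V = (4/3)πr³
dV/dt = dV/dr · dr/dt = 4πr² · 14
At r = 28: dV/dt = 43904π cm³/s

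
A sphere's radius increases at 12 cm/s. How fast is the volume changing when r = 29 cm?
40368π cm³/s

V = (4/3)πr³
dV/dt = dV/dr · dr/dt = 4πr² · 12
At r = 29: dV/dt = 40368π cm³/s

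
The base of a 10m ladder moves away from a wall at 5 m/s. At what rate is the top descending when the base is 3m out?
15√91/91 ≈ 1.572 m/s

x² + y² = 10²
2x·dx/dt + 2y·dy/dt = 0
dy/dt = -x/y · dx/dt = -3/√91 · 5 = -15√91/91 m/s
The top is descending at 15√91/91 ≈ 1.572 m/s.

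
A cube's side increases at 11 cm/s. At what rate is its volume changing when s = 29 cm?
27753 cm³/s

V = s³
dV/dt = 3s² · ds/dt = 3·29²·11 = 27753 cm³/s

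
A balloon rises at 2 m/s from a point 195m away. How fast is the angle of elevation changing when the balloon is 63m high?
0.009287 rad/s

tan(θ) = y/195
sec²(θ) · dθ/dt = (1/195) · dy/dt
dθ/dt = cos²(θ)/195 · 2 = 195/(195² + 63²) · 2
dθ/dt = 0.009287 rad/s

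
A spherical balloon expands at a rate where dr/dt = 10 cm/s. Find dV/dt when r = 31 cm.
38440π cm³/s

V = (4/3)πr³
dV/dt = dV/dr · dr/dt = 4πr² · 10
At r = 31: dV/dt = 38440π cm³/s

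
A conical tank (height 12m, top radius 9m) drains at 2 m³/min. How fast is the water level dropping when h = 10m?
8/(225π) ≈ 0.01132 m/min

r/h = 9/12, so r = (3/4)h
V = (1/3)πr²h = (1/3)π((3/4)h)²h = (3/16)πh³
dV/dh = (9/16)πh²
dh/dt = (dV/dt)/(dV/dh) = -2/((9/16)π·10²) = -8/(225π) m/min
The level is dropping at 8/(225π) ≈ 0.01132 m/min.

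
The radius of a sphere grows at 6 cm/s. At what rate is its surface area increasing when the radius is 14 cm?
672π cm²/s

S = 4πr²
dS/dt = dS/dr · dr/dt = 8πr · 6
At r = 14: dS/dt = 672π cm²/s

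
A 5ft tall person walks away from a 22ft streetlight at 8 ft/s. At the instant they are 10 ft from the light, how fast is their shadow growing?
40/17 ft/s

By similar triangles: 22/(x+s) = 5/s
Solving: s = 5x/17
ds/dt = 5/17 · dx/dt = 5/17 · 8 = 40/17 ft/s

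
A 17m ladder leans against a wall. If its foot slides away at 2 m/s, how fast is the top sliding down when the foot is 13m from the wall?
13√30/30 ≈ 2.373 m/s

x² + y² = 17²
2x·dx/dt + 2y·dy/dt = 0
dy/dt = -x/y · dx/dt = -13/(2√30) · 2 = -13√30/30 m/s
The top is descending at 13√30/30 ≈ 2.373 m/s.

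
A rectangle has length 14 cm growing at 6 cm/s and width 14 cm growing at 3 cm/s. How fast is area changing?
126 cm²/s

A = lw
dA/dt = w·dl/dt + l·dw/dt = 14·6 + 14·3 = 126 cm²/s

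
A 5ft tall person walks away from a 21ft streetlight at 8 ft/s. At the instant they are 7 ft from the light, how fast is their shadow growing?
5/2 ft/s

By similar triangles: 21/(x+s) = 5/s
Solving: s = 5x/16
ds/dt = 5/16 · dx/dt = 5/16 · 8 = 5/2 ft/s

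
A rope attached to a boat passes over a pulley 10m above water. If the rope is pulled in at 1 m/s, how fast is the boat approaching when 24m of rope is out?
12√119/119 ≈ 1.1 m/s

rope² = x² + 10²
x = √(24² - 10²) = 2√119
dx/dt = (rope/x) · d(rope)/dt = (24/(2√119)) · (-1) = -12√119/119 m/s
The boat approaches at 12√119/119 ≈ 1.1 m/s.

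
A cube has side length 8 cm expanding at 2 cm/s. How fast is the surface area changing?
192 cm²/s

A = 6s²
dA/dt = 12s · ds/dt = 12·8·2 = 192 cm²/s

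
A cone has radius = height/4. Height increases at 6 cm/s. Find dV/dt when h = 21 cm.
1323π/8 cm³/s

V = (1/3)π(h/4)²h = πh³/48
dV/dt = πh²/16 · 6
At h = 21: dV/dt = 1323π/8 cm³/s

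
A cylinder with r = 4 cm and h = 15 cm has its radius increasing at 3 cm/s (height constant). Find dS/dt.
138π cm²/s

S = 2πrh + 2πr² (lateral + bases)
dS/dt = (2πh + 4πr)·dr/dt = (2π·15 + 4π·4)·3
= 138π cm²/s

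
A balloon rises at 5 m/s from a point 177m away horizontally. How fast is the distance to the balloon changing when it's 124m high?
124√46705/9341 ≈ 2.869 m/s

z² = 177² + y²
z = √(177² + 124²) = √46705
dz/dt = y/z · dy/dt = 124/√46705 · 5 = 124√46705/9341 ≈ 2.869 m/s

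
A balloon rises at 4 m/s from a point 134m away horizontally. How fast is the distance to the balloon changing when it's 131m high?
524√35117/35117 ≈ 2.796 m/s

z² = 134² + y²
z = √(134² + 131²) = √35117
dz/dt = y/z · dy/dt = 131/√35117 · 4 = 524√35117/35117 ≈ 2.796 m/s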